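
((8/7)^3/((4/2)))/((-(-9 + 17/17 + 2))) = 128/1029 = 0.12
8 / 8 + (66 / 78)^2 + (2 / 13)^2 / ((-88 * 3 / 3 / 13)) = 1.71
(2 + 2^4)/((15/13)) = 15.60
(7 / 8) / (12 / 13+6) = 91/720 = 0.13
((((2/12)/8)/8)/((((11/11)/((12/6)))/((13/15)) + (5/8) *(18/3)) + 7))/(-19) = -13/1074336 = 0.00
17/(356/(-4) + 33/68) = -1156/6019 = -0.19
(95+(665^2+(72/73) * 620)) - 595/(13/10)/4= 840466825/1898 = 442817.08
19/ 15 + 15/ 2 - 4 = 143/30 = 4.77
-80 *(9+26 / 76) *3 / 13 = -42600/247 = -172.47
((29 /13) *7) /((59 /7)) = 1421/767 = 1.85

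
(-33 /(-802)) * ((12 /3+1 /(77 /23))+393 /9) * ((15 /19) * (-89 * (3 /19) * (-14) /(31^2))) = 44375400/139115321 = 0.32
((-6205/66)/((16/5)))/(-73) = 425/1056 = 0.40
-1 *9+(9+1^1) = 1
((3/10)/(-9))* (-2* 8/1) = 8/15 = 0.53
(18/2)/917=9/917 = 0.01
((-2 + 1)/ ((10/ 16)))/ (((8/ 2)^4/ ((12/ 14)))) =-3/560 = -0.01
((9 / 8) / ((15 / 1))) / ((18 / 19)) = 19/240 = 0.08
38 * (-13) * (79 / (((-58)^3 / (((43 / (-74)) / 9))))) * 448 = -46987304/8121537 = -5.79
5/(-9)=-5/9 = -0.56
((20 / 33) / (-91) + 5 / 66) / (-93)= -415/558558 = 0.00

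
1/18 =0.06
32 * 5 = 160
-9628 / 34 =-4814/17 = -283.18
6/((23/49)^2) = 14406/529 = 27.23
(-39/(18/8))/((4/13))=-169/3 = -56.33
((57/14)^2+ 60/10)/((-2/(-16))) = 8850/49 = 180.61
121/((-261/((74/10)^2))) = -165649/6525 = -25.39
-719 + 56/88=-7902/11 = -718.36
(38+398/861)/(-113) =-33116/97293 = -0.34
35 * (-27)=-945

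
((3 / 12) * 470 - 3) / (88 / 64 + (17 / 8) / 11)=5038/69 = 73.01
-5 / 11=-0.45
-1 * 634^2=-401956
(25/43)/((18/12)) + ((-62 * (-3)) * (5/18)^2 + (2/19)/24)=14.74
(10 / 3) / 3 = 10/9 = 1.11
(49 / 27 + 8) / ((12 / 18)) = 265/18 = 14.72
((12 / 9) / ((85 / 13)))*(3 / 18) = 0.03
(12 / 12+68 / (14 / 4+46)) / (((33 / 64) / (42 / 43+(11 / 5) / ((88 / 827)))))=14002616/140481 = 99.68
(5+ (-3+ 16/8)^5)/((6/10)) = 20/3 = 6.67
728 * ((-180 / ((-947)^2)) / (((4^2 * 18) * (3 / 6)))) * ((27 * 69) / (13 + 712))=-339066/130037305 = 0.00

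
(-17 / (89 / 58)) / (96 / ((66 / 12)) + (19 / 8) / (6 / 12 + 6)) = -563992/907177 = -0.62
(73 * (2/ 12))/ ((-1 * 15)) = -73/90 = -0.81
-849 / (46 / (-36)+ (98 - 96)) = -15282/13 = -1175.54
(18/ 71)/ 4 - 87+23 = -9079/142 = -63.94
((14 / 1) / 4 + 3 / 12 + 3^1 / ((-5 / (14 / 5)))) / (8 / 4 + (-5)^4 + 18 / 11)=759/230500 = 0.00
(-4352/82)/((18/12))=-35.38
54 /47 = 1.15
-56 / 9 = -6.22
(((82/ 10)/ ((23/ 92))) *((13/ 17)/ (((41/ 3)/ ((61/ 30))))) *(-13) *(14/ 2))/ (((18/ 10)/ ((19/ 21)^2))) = -7443098/48195 = -154.44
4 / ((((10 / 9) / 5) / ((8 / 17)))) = 144/17 = 8.47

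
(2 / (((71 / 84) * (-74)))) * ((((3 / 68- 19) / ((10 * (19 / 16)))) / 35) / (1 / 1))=30936/21213025 = 0.00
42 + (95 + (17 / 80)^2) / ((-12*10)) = 10549237/256000 = 41.21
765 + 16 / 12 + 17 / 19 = 43732/57 = 767.23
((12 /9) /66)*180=40/11 = 3.64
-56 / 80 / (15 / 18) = -0.84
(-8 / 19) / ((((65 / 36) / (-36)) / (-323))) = -176256/65 = -2711.63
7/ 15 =0.47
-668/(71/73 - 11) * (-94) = -1145954/183 = -6262.04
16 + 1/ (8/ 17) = 145/8 = 18.12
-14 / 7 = -2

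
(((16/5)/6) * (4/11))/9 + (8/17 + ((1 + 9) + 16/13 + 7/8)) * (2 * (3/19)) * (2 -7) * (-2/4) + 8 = 17.95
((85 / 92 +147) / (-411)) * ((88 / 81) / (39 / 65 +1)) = -748495/3062772 = -0.24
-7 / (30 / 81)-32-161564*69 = -111479669/10 = -11147966.90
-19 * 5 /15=-19/3 = -6.33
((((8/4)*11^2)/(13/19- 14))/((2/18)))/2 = -81.78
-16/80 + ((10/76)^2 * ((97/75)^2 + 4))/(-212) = -13807669/68878800 = -0.20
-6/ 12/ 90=-1/180 = -0.01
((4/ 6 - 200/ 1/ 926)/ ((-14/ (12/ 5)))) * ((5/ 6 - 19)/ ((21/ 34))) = 2319956/1020915 = 2.27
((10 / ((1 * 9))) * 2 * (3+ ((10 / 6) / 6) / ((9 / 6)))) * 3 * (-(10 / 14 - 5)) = 17200/189 = 91.01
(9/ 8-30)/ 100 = -231/800 = -0.29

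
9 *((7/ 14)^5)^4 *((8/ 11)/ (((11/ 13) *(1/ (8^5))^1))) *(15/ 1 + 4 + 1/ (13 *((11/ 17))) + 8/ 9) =12875/2662 = 4.84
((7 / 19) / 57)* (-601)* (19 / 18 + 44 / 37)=-6289465/721278 = -8.72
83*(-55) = -4565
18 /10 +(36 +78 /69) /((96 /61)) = 140171/5520 = 25.39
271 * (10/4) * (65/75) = 3523/6 = 587.17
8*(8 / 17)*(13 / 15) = 832/255 = 3.26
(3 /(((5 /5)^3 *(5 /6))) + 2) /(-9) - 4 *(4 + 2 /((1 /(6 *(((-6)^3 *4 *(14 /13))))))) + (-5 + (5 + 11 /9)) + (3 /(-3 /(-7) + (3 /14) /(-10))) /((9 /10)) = 496339669/11115 = 44654.94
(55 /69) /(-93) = -55/6417 = -0.01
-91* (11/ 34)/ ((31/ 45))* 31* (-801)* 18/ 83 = 324729405/1411 = 230141.32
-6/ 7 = -0.86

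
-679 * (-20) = 13580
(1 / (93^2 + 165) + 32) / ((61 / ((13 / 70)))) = 282049/2895060 = 0.10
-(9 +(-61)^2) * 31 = -115630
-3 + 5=2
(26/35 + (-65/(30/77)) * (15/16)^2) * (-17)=44443321/17920 = 2480.10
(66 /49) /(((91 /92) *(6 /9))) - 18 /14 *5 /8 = 44199/35672 = 1.24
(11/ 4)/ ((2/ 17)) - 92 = -549/8 = -68.62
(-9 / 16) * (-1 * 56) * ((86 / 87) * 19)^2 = 9344846/841 = 11111.59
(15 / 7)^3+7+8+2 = 9206/343 = 26.84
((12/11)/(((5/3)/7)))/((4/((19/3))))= 399/55 = 7.25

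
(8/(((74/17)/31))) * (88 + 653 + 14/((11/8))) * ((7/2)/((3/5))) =304822070/1221 = 249649.52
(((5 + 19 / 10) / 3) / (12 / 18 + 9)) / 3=23/290 = 0.08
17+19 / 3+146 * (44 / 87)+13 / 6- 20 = 13805/174 = 79.34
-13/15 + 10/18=-14/45 = -0.31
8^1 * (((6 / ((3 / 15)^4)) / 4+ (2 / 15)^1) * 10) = 225032/3 = 75010.67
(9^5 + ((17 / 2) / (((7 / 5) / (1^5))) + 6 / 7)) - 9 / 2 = 413360/7 = 59051.43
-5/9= -0.56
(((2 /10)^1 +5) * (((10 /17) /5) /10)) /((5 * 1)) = 26/2125 = 0.01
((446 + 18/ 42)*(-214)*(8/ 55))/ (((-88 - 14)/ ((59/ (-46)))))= -15782500/90321 = -174.74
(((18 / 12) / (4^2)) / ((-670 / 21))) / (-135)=7/321600 = 0.00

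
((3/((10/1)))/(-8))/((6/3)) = -0.02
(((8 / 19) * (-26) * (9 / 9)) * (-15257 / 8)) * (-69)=-1440582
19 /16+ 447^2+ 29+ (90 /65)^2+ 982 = 543025675/2704 = 200823.10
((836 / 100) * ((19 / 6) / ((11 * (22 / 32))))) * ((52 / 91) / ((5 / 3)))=11552/9625 = 1.20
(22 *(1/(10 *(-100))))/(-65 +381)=-11/158000 = 0.00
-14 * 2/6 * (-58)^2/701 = -22.39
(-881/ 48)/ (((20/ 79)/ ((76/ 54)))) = -102.04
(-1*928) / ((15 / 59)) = -54752/15 = -3650.13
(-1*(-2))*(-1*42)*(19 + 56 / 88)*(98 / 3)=-592704/11 = -53882.18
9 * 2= 18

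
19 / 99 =0.19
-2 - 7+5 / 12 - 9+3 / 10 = -17.28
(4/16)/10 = 1/40 = 0.02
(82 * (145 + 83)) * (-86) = -1607856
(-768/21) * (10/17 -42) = 180224/119 = 1514.49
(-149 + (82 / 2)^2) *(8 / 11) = 12256/11 = 1114.18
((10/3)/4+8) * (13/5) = 689/30 = 22.97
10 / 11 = 0.91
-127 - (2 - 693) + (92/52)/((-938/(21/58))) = 564.00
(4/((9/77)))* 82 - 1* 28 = 25004/9 = 2778.22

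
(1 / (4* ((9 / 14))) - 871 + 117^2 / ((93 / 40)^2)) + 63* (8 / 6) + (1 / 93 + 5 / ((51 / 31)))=514262909/294066 = 1748.80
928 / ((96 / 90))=870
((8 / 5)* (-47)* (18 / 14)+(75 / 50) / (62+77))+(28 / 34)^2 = -96.00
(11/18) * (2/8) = 0.15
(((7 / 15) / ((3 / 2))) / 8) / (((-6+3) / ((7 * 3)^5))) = -1058841/20 = -52942.05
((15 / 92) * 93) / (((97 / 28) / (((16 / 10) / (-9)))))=-1736/2231 = -0.78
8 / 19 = 0.42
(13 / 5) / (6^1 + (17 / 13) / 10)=338/797 = 0.42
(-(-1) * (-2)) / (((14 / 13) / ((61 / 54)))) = -793/378 = -2.10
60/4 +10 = 25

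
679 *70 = 47530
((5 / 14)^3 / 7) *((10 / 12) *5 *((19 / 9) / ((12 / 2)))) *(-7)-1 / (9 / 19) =-1936271/889056 = -2.18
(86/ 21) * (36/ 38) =516/133 = 3.88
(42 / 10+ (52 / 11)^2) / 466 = 16061/281930 = 0.06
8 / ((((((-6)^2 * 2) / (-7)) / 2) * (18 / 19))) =-133/81 = -1.64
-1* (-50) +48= 98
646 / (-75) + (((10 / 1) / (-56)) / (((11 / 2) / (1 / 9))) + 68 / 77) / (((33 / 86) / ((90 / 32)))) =-2202467/1016400 = -2.17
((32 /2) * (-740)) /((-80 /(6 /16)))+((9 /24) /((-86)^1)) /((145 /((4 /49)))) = 67824327/1222060 = 55.50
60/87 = 20/29 = 0.69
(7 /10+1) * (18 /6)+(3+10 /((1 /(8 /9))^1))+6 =2069/90 = 22.99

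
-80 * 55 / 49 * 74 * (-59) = 19210400/49 = 392048.98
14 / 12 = 7/6 = 1.17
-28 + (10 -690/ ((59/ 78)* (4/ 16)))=-216342/59 = -3666.81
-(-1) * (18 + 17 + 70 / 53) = 1925/53 = 36.32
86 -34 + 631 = 683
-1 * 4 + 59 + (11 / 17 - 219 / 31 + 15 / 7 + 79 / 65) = 12454621/239785 = 51.94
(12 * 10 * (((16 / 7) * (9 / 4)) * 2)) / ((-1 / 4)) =-34560/7 = -4937.14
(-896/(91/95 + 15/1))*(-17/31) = 361760/11749 = 30.79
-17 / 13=-1.31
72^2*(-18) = -93312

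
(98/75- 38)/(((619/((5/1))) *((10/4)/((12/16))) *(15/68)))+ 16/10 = 277832/232125 = 1.20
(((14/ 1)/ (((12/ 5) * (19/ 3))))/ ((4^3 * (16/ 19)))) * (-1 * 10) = -175/1024 = -0.17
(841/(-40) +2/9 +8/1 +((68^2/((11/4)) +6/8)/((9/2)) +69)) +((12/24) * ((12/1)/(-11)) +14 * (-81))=-704.52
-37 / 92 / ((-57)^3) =37/17037756 = 0.00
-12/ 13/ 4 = -3/13 = -0.23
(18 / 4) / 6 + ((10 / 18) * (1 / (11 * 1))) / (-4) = 73/99 = 0.74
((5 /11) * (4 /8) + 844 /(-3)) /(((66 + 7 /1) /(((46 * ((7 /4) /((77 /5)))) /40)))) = -426719/847968 = -0.50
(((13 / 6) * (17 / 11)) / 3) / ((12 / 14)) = 1547/1188 = 1.30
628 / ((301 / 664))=416992/301 = 1385.36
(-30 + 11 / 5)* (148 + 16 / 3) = -12788/3 = -4262.67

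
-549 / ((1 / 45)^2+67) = -1111725/135676 = -8.19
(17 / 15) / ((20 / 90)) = 5.10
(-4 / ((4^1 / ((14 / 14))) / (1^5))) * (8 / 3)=-8/3 = -2.67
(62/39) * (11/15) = 682/585 = 1.17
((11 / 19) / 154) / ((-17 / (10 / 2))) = -5/4522 = 0.00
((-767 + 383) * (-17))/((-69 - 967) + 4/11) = -561/89 = -6.30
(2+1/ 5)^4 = 23.43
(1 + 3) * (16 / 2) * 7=224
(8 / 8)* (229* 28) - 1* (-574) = 6986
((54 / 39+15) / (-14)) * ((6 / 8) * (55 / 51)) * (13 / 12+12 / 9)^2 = -3284105/594048 = -5.53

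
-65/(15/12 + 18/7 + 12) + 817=360111/443 = 812.89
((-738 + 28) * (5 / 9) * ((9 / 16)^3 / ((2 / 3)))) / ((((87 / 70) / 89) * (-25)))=17914365/59392 = 301.63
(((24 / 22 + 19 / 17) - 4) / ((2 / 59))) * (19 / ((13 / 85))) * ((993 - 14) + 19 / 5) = -70976115/11 = -6452374.09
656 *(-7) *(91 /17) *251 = -104885872/17 = -6169757.18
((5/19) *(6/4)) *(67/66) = 335/836 = 0.40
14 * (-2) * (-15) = 420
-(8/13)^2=-64/169 = -0.38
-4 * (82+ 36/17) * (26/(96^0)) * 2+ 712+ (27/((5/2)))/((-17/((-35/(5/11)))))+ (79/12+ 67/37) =-16727.16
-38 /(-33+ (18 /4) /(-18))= 8/7 = 1.14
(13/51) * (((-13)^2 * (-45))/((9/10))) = -109850/51 = -2153.92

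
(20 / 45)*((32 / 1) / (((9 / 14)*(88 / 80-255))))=-0.09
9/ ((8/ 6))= 27/4 = 6.75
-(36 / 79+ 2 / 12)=-295/474 = -0.62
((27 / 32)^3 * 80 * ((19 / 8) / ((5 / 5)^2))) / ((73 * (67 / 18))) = 16828965/40067072 = 0.42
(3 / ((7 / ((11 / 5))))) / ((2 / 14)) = 6.60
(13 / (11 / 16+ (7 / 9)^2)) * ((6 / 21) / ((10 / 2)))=33696/58625 = 0.57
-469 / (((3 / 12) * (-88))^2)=-469/484 = -0.97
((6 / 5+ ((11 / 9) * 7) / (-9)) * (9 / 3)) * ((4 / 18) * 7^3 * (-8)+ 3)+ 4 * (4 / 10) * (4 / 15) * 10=-546377/1215 = -449.69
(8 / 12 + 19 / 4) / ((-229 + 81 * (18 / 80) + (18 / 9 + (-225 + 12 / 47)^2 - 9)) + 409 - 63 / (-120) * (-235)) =55225/515662383 = 0.00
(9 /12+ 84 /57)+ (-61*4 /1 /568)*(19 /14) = 15493/9443 = 1.64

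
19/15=1.27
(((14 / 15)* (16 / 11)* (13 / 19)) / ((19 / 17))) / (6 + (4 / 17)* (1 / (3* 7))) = 2945488/21304415 = 0.14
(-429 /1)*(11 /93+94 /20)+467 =-496013/310 = -1600.04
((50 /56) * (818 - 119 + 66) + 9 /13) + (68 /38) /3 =14198365/20748 = 684.32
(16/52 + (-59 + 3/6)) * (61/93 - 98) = 5664.68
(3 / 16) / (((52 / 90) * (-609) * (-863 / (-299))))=-1035/5606048 = 0.00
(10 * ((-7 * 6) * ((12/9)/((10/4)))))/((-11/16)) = 325.82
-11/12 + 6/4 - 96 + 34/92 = -26233/276 = -95.05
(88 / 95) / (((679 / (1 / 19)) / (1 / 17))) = 88/20835115 = 0.00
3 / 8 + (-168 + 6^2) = -1053/8 = -131.62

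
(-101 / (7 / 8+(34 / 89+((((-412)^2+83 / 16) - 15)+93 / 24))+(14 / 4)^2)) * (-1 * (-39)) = -5609136/241726235 = -0.02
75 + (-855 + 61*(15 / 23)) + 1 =-17002/23 = -739.22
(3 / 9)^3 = 1/27 = 0.04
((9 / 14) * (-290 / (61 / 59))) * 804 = -144974.19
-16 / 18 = -0.89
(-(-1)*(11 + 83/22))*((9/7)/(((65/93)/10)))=20925/77 = 271.75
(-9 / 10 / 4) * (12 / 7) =-27/70 = -0.39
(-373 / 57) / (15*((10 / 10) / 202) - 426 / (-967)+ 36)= -72859582/406557117 = -0.18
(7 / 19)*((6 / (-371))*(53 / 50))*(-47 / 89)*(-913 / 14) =-128733/591850 = -0.22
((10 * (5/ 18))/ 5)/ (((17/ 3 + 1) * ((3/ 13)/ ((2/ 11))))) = 13/198 = 0.07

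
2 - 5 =-3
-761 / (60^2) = -761/3600 = -0.21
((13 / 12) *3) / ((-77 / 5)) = -65/308 = -0.21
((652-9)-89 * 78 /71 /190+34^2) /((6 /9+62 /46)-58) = -32.12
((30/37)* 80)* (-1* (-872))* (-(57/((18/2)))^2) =-251833600/111 = -2268771.17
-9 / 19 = -0.47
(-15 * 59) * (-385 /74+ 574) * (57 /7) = -303325785/74 = -4098997.09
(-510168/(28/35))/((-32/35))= 11159925/16 = 697495.31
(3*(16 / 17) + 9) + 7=320/17 = 18.82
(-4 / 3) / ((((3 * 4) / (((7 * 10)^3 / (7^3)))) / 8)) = -8000/9 = -888.89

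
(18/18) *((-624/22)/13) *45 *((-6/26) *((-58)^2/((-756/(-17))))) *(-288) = -494104320/1001 = -493610.71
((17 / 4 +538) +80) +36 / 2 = 2561/4 = 640.25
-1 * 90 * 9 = -810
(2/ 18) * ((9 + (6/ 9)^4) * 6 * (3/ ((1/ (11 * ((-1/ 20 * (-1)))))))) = 1639/162 = 10.12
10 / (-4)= -5/2 = -2.50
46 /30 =23/15 = 1.53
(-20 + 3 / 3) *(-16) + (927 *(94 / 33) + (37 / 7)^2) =1602169/539 = 2972.48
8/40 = 1/5 = 0.20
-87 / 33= -29/11 = -2.64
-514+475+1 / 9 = -350/9 = -38.89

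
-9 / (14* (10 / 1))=-9/140 = -0.06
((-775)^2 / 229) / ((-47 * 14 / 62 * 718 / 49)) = -130335625/7727834 = -16.87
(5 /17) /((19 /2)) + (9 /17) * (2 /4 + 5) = 2.94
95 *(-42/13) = -3990/13 = -306.92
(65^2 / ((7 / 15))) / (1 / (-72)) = -4563000/7 = -651857.14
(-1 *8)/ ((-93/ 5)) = 40/93 = 0.43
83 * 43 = 3569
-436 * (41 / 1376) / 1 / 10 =-4469/3440 = -1.30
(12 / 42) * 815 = 1630/7 = 232.86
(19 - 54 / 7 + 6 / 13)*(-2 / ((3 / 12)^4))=-547328/91 = -6014.59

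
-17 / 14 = -1.21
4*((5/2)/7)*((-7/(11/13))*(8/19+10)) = -2340/19 = -123.16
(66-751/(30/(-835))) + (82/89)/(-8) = 20968.72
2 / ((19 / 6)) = 12/19 = 0.63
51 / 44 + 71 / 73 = 6847/3212 = 2.13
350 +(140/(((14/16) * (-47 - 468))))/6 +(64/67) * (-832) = -9208654/20703 = -444.80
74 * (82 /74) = 82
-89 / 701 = -0.13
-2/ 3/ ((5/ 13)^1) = -26/15 = -1.73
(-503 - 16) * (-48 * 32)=797184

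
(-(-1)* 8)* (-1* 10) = -80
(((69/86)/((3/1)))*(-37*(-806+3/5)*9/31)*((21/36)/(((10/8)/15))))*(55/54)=263877229/15996 = 16496.45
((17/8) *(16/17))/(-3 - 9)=-1/6 = -0.17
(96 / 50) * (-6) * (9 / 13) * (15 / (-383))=7776/24895 = 0.31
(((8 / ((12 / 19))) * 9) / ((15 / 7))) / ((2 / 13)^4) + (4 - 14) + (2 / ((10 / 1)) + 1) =3798261/40 = 94956.52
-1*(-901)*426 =383826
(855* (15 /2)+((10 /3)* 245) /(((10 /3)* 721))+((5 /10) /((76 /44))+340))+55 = 13323509/1957 = 6808.13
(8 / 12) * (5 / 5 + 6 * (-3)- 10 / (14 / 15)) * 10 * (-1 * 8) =31040/21 = 1478.10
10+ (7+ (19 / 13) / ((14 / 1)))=3113/182 = 17.10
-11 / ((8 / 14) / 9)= -173.25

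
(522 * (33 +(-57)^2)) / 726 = 285534/121 = 2359.79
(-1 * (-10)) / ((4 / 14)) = 35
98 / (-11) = -8.91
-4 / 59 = -0.07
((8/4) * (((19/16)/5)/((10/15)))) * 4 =57/20 = 2.85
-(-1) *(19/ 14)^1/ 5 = 19/70 = 0.27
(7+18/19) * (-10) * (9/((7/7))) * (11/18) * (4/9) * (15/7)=-416.29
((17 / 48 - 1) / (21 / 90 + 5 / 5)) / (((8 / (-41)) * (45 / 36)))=2.15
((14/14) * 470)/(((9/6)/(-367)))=-344980/3 = -114993.33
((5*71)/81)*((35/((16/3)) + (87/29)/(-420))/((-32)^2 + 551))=260641/14288400 = 0.02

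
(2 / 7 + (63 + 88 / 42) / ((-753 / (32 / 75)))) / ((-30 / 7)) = -147553/2541375 = -0.06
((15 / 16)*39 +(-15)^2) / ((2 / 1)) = 4185/32 = 130.78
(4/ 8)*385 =192.50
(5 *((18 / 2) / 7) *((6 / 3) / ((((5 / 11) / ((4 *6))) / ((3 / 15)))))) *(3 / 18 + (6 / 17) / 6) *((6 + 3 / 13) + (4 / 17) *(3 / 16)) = 25261038/131495 = 192.11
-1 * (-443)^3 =86938307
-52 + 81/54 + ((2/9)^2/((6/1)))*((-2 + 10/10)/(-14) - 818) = -64901/1134 = -57.23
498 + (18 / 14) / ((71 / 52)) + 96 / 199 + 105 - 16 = 58196905/98903 = 588.42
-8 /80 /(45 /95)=-19/90 = -0.21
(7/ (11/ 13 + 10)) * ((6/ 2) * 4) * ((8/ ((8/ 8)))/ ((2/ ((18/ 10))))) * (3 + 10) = 170352/235 = 724.90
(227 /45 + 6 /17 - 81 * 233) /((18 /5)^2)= -18042145/12393 = -1455.83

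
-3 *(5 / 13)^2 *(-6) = 450/169 = 2.66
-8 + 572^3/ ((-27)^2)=187143416/729 = 256712.50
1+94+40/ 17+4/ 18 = 14929/153 = 97.58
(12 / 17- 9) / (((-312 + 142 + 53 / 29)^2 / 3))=-355743/404347193 = 0.00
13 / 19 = 0.68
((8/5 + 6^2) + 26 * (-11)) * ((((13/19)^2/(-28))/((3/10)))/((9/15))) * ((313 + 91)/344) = 5888805/217322 = 27.10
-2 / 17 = -0.12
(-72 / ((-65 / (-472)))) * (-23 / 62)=390816/2015 = 193.95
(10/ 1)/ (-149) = -10/149 = -0.07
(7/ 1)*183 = 1281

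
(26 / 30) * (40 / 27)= 104/81 = 1.28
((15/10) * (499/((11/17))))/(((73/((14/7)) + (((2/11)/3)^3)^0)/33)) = 25449/25 = 1017.96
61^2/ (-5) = -3721/5 = -744.20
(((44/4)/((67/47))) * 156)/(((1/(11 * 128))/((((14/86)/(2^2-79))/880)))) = -1505504/360125 = -4.18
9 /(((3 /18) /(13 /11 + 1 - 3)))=-486/11 = -44.18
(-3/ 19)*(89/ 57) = -89/361 = -0.25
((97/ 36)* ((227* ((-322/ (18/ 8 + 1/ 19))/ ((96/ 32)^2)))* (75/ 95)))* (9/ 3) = -1012874/45 = -22508.31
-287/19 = -15.11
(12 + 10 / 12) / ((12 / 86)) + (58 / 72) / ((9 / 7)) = 15001/162 = 92.60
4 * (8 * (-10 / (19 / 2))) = -640/19 = -33.68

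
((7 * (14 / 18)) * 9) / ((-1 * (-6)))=49/6 = 8.17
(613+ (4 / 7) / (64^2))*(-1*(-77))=48333835/1024 = 47201.01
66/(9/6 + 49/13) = 1716/137 = 12.53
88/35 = 2.51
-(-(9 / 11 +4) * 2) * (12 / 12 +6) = 67.45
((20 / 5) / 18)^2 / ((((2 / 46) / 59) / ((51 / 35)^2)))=1568692/11025 = 142.28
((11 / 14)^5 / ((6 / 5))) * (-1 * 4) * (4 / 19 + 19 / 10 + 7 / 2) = -85840183/15327984 = -5.60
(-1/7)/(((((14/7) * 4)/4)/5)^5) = -3125/224 = -13.95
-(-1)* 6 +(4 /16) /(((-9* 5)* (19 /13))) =20507/3420 = 6.00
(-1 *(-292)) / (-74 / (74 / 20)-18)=-146/19 = -7.68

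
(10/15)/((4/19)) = 19/6 = 3.17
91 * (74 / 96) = 70.15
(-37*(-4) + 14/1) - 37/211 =34145/211 = 161.82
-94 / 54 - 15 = -452/27 = -16.74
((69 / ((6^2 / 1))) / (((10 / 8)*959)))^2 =529/206928225 = 0.00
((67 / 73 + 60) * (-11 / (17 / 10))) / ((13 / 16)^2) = -125227520/209729 = -597.09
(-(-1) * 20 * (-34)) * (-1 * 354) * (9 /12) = 180540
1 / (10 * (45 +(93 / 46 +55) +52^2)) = 23/645385 = 0.00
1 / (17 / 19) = 19/17 = 1.12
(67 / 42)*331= 22177/42 = 528.02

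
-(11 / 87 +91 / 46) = -8423/4002 = -2.10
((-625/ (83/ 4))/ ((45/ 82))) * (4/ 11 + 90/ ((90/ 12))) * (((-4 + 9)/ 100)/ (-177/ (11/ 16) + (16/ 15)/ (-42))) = 1219750/9256243 = 0.13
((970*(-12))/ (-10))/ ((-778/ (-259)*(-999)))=-1358/3501 = -0.39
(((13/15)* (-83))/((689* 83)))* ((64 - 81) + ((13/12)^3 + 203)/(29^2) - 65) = 23762671/231066432 = 0.10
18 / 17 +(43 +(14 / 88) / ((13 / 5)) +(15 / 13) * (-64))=-289057/9724 = -29.73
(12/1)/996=1/83 = 0.01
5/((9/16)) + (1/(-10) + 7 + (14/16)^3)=379211/23040 = 16.46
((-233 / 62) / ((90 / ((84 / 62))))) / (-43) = 1631/1239690 = 0.00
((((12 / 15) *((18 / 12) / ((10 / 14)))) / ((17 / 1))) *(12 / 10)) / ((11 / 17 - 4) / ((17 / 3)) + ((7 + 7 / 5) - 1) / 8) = 34272/96325 = 0.36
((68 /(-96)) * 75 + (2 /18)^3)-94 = -858025/5832 = -147.12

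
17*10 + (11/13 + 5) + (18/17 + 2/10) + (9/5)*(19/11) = 2190502/12155 = 180.21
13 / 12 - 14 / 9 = -17/36 = -0.47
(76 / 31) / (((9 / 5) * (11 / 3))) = 380/1023 = 0.37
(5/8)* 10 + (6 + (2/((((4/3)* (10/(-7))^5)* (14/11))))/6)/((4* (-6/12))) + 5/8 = 6226411/1600000 = 3.89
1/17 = 0.06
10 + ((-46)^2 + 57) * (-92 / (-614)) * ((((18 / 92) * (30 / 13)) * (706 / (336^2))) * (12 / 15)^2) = 41413007/3911180 = 10.59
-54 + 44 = -10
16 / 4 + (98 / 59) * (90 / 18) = 726/59 = 12.31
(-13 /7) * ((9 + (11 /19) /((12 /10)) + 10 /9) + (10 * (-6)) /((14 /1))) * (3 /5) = -196313/27930 = -7.03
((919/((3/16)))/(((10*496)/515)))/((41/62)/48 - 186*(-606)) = 1514512/335442857 = 0.00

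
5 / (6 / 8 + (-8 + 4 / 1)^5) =-20/4093 = 0.00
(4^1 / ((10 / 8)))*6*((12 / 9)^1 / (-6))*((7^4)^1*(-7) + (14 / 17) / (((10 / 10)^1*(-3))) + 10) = 54826304/765 = 71668.37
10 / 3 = 3.33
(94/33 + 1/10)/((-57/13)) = -12649/18810 = -0.67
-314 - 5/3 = -315.67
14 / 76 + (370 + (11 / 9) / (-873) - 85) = 85145891/298566 = 285.18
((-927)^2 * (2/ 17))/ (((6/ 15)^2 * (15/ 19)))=27212085/34 = 800355.44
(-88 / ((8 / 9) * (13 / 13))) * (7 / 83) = -693/83 = -8.35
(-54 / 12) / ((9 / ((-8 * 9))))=36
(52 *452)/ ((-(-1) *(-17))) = -1382.59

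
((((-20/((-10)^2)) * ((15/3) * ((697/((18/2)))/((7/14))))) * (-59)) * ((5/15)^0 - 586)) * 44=-235223560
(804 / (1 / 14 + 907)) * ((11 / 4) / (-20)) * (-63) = 108339/14110 = 7.68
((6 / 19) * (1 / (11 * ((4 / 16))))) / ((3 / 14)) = 112/209 = 0.54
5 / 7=0.71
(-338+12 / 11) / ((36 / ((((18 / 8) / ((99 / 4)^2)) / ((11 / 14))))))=-51884/1185921 = -0.04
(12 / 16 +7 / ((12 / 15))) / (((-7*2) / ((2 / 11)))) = -19/154 = -0.12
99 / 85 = 1.16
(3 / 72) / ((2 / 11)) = 11/48 = 0.23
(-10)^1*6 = -60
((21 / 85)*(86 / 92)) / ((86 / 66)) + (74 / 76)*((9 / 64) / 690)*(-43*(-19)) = 33969/100096 = 0.34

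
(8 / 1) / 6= 4/3 = 1.33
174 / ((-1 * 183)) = -58/61 = -0.95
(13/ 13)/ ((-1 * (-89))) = 1/89 = 0.01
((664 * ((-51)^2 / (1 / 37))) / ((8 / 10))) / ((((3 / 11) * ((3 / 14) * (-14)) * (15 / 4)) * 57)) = -78101672/171 = -456734.92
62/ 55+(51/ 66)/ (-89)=10951/9790 = 1.12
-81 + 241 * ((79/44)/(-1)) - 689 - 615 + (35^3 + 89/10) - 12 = 9031923/220 = 41054.20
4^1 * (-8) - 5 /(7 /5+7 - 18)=-1511/48 = -31.48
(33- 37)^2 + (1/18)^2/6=31105/1944 = 16.00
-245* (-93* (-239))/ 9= -1815205/3 = -605068.33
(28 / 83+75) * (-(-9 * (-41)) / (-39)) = 59163/83 = 712.81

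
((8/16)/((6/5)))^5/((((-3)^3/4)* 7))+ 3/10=17620343/58786560 = 0.30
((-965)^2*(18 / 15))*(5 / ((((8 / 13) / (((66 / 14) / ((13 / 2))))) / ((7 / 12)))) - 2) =12850905/8 = 1606363.12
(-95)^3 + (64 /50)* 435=-4284091/5 = -856818.20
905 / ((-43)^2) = 905/1849 = 0.49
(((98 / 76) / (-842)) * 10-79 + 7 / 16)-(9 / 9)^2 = -10184687/127984 = -79.58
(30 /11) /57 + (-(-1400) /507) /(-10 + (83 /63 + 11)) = 3195670/2578433 = 1.24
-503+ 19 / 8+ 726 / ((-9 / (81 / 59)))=-288567/472 = -611.37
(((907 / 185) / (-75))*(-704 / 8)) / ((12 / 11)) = 219494/41625 = 5.27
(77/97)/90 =0.01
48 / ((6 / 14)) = 112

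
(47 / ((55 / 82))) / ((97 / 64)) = 246656/5335 = 46.23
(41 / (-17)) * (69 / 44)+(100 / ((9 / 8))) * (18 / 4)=296371/748 = 396.22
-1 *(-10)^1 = 10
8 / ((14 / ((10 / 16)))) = 5/14 = 0.36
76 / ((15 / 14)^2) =14896/225 = 66.20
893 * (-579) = -517047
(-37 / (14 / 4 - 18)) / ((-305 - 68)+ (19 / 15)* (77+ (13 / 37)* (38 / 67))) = -1375845/148390709 = -0.01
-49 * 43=-2107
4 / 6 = 2/3 = 0.67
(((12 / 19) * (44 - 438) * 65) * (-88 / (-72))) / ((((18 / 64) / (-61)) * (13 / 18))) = 5936819.65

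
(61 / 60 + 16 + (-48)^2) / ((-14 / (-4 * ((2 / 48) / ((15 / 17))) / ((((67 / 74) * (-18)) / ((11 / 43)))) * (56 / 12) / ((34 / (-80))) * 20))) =226716908/2100249 = 107.95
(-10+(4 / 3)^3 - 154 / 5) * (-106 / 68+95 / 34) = -36316/765 = -47.47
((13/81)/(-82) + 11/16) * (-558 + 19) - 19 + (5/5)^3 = -20590601/53136 = -387.51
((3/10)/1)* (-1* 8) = -12/5 = -2.40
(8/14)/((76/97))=97/133 = 0.73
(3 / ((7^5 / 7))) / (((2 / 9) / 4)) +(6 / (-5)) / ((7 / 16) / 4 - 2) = 954654/1452605 = 0.66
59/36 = 1.64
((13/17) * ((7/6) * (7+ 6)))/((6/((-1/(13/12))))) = -91/51 = -1.78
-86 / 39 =-2.21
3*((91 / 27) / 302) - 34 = -92321/2718 = -33.97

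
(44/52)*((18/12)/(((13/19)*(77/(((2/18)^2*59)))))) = 1121/63882 = 0.02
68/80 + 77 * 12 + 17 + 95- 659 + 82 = 9197/20 = 459.85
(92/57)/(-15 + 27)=23/171 = 0.13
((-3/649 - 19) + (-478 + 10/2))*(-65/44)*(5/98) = 103776075/2798488 = 37.08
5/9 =0.56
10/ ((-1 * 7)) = -10/7 = -1.43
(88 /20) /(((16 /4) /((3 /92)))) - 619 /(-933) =600269/858360 = 0.70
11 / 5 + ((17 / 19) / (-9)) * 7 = 1286/855 = 1.50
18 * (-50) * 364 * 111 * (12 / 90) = -4848480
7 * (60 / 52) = 105/13 = 8.08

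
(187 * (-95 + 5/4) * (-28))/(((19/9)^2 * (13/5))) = 198804375/4693 = 42361.90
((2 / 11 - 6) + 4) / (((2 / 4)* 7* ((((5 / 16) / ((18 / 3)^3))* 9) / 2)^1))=-6144/77 = -79.79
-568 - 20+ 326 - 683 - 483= -1428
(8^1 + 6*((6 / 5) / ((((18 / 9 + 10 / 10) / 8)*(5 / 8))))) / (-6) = -484/75 = -6.45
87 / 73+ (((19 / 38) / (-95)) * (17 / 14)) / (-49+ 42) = 1621181/1359260 = 1.19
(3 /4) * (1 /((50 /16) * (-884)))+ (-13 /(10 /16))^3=-497189903/55250 = -8998.91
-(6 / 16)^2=-9/64 = -0.14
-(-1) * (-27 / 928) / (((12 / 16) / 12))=-27/58 = -0.47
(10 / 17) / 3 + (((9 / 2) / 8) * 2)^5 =3339179/1671168 = 2.00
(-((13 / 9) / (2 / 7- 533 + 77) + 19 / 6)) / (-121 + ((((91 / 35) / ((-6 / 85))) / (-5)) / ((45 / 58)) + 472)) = -0.01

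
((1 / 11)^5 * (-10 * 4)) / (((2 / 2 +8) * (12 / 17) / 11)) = -170/395307 = 0.00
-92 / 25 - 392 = -9892/25 = -395.68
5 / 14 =0.36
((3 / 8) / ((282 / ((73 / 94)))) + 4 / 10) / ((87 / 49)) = 0.23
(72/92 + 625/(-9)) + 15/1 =-11108/207 = -53.66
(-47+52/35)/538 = -1593/18830 = -0.08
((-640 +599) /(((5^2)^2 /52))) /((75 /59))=-125788/46875 = -2.68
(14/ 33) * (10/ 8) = 0.53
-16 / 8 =-2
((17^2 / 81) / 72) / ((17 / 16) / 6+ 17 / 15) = 340/8991 = 0.04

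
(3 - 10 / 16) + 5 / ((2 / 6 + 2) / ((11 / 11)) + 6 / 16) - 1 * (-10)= 1479/104 = 14.22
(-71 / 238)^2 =5041/56644 = 0.09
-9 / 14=-0.64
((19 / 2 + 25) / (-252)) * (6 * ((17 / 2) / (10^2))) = -391/5600 = -0.07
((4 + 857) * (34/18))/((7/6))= 1394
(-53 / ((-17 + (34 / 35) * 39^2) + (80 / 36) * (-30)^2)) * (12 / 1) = -7420/40373 = -0.18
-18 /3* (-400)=2400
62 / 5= 12.40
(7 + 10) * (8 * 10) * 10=13600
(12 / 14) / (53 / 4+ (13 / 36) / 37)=3996/61817 = 0.06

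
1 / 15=0.07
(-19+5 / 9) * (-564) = 31208/3 = 10402.67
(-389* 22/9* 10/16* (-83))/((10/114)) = 6747983/12 = 562331.92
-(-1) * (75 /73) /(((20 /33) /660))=1118.84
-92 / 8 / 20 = -23/40 = -0.58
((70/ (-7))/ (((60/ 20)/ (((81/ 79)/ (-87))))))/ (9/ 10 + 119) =900/2746909 = 0.00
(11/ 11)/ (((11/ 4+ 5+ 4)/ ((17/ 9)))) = 68/423 = 0.16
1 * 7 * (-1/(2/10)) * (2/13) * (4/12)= -70/39 = -1.79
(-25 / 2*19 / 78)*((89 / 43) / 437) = -2225/154284 = -0.01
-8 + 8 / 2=-4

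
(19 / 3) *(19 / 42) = 361/126 = 2.87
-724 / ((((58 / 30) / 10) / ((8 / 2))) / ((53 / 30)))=-767440/29 = -26463.45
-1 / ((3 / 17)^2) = -289/9 = -32.11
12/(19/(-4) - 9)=-48/55 = -0.87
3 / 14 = 0.21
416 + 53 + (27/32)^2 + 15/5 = 484057/1024 = 472.71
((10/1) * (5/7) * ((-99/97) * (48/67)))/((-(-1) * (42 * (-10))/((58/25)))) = 45936/1592255 = 0.03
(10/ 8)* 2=2.50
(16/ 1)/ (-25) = -16/25 = -0.64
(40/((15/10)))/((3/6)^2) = 320/3 = 106.67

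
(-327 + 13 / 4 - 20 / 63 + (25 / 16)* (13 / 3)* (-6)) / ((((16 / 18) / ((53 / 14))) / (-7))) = 9741665/896 = 10872.39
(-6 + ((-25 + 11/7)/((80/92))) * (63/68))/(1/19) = -200013/340 = -588.27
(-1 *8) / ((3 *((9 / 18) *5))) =-16/15 = -1.07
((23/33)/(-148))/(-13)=23/63492 = 0.00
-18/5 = -3.60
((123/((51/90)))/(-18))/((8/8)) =-12.06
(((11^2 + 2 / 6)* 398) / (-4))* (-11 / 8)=199199/12 = 16599.92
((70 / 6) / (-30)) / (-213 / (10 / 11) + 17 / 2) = 35/20322 = 0.00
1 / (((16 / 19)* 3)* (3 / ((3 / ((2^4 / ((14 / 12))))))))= 133/4608 = 0.03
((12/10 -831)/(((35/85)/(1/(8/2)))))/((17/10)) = -4149/14 = -296.36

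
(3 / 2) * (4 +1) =15/2 = 7.50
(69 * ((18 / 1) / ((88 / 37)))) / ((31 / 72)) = 413586/341 = 1212.86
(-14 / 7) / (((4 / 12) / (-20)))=120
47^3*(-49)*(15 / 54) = -25436635/18 = -1413146.39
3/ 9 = 1/3 = 0.33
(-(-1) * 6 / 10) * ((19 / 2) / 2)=57/20 = 2.85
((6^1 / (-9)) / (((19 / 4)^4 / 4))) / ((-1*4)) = 512/390963 = 0.00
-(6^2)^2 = -1296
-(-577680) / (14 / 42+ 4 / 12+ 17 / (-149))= 258222960/247 = 1045437.09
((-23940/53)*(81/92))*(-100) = 48478500/1219 = 39769.07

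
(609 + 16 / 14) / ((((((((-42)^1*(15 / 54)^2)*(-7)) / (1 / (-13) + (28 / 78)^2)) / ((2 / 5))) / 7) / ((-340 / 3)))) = -91775248/207025 = -443.31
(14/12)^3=343/216 = 1.59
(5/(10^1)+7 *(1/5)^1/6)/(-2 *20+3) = -11/555 = -0.02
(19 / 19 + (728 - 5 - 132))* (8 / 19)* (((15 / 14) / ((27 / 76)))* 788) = 37319680/63 = 592375.87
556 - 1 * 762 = -206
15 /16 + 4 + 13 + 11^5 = 2577103/16 = 161068.94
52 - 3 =49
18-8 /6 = 50/3 = 16.67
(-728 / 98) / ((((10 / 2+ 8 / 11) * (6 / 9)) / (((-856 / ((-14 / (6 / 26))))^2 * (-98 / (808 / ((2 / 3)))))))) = 2015024/64337 = 31.32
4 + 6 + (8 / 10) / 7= 354/35 = 10.11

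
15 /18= 5/6 = 0.83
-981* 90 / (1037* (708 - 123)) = -1962/13481 = -0.15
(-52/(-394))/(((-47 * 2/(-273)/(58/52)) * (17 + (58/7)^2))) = 129311/25906682 = 0.00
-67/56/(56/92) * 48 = -94.35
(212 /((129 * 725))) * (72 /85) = 5088/2649875 = 0.00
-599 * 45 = -26955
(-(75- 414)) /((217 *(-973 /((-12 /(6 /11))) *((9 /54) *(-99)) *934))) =-226/98602847 = 0.00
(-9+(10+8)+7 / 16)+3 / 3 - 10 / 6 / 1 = 421/48 = 8.77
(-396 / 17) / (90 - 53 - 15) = -18/17 = -1.06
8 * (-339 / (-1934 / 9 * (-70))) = -6102/33845 = -0.18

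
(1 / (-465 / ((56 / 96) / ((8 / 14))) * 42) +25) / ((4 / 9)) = 3347993/59520 = 56.25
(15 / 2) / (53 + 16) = 5/46 = 0.11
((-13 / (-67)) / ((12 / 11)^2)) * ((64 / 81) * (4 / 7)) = 25168/341901 = 0.07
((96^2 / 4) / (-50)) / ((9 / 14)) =-1792/25 = -71.68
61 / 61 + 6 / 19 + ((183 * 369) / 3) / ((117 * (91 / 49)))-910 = -805.09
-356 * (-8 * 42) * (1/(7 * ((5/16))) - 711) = -84992294.40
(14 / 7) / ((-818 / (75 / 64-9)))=501/26176 = 0.02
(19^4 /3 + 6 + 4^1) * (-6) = -260702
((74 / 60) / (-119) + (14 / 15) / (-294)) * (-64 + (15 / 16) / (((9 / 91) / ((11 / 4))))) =211207/411264 = 0.51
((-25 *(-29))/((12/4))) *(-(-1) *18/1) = 4350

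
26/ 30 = 13/15 = 0.87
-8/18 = -4/9 = -0.44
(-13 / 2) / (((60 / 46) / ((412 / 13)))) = -2369/15 = -157.93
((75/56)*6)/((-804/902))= -33825/3752 = -9.02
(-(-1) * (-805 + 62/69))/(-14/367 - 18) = 20362261/456780 = 44.58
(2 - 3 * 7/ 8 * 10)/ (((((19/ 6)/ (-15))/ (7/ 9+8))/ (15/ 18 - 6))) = -1187765/228 = -5209.50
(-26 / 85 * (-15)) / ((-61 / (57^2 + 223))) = -270816/1037 = -261.15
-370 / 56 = -185/28 = -6.61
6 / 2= 3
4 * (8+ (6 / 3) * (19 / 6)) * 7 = 1204/3 = 401.33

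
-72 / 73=-0.99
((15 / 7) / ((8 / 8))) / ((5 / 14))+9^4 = 6567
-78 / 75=-26/25 = -1.04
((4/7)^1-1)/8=-3/56 = -0.05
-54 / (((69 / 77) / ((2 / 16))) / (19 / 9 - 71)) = 11935/23 = 518.91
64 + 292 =356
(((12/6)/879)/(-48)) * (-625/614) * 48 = 625/269853 = 0.00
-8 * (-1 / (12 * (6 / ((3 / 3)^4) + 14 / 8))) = 8/93 = 0.09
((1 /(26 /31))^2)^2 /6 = 0.34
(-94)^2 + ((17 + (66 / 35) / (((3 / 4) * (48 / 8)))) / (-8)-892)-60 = 6620731/840 = 7881.82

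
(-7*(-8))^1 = 56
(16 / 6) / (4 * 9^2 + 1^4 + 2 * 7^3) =8/3033 = 0.00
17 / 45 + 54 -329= -12358/45 = -274.62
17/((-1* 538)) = -17/538 = -0.03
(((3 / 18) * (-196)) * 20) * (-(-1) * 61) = -119560/3 = -39853.33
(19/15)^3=6859/3375 = 2.03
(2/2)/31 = 1/31 = 0.03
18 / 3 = 6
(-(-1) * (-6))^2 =36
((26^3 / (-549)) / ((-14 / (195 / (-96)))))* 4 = -18.58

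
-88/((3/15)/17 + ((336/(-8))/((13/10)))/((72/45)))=194480/44599 = 4.36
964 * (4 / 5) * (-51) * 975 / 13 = -2949840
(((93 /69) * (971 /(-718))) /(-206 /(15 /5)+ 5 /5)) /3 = 30101/3352342 = 0.01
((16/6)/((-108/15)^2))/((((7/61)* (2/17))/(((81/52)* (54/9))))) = 25925/728 = 35.61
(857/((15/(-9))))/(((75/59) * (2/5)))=-50563/50 = -1011.26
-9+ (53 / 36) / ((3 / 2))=-433/54 = -8.02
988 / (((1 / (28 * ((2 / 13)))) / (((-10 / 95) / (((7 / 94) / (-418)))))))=2514688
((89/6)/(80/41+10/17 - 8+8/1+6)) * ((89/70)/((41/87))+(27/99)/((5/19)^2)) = 528292697/45830400 = 11.53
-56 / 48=-7/6 = -1.17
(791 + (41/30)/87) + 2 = 2069771/2610 = 793.02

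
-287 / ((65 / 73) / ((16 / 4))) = -83804/65 = -1289.29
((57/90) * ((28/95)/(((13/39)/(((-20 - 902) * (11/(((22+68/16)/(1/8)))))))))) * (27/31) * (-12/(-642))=-182556/414625 = -0.44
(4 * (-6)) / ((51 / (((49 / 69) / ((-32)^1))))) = 49/4692 = 0.01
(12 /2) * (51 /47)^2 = 15606/2209 = 7.06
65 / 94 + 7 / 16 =849/752 = 1.13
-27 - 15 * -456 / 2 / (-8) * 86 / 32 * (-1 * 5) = 182961/32 = 5717.53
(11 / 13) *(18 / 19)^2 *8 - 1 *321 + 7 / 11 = -16224500/51623 = -314.29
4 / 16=1/4 = 0.25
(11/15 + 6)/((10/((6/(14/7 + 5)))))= 101/175 = 0.58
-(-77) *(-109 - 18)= -9779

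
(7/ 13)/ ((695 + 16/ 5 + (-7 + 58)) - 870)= -35/7852 = 0.00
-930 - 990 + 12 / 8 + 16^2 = -1662.50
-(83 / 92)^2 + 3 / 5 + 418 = 17680707/42320 = 417.79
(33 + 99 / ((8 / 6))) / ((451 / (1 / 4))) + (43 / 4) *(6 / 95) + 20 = 1292417/62320 = 20.74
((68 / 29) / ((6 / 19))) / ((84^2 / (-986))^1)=-5491/5292 = -1.04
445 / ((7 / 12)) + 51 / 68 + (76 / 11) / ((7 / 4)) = 236407/308 = 767.56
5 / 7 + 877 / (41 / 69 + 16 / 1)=429316/8015 = 53.56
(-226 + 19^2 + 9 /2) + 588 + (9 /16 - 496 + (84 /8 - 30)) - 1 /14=23799/112 = 212.49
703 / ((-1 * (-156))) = 703/156 = 4.51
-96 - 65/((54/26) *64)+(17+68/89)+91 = 1887803/153792 = 12.28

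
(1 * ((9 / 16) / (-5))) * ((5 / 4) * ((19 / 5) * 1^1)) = -171/320 = -0.53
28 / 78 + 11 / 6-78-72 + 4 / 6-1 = -11555/78 = -148.14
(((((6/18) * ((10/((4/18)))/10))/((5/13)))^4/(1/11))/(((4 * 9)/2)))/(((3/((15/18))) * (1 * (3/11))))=3455881/24000 = 144.00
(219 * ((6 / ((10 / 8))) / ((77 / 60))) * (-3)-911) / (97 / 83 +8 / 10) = -1710.97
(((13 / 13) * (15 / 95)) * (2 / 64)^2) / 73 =3/1420288 = 0.00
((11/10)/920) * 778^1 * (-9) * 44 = -423621/1150 = -368.37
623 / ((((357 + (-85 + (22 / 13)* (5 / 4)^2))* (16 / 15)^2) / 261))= 158537925/304672 = 520.36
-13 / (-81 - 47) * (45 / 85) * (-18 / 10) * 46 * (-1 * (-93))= -2252367/5440 = -414.04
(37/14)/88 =0.03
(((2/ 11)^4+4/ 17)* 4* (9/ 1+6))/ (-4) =-882540/248897 = -3.55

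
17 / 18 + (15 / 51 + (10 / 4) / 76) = 29569/23256 = 1.27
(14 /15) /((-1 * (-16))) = 7/120 = 0.06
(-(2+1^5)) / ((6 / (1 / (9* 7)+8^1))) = -505/126 = -4.01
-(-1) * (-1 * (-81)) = 81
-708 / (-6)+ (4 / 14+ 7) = 877/7 = 125.29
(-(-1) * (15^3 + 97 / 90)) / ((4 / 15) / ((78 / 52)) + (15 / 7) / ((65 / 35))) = 3950011/1558 = 2535.31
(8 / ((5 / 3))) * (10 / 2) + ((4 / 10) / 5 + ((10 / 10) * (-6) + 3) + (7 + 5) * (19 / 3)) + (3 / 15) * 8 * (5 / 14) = 17089/175 = 97.65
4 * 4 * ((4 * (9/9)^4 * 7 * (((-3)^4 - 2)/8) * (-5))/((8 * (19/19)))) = -2765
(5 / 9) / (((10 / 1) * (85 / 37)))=37/1530 = 0.02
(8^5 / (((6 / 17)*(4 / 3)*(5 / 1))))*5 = 69632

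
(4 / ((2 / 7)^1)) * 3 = 42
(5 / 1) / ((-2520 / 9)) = -1/56 = -0.02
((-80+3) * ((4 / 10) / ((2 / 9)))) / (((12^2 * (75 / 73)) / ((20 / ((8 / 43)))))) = -241703/2400 = -100.71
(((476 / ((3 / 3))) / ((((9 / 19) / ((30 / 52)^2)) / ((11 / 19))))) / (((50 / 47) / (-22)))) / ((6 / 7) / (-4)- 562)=557326/78247 = 7.12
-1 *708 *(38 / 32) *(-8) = 6726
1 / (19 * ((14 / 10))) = 5/133 = 0.04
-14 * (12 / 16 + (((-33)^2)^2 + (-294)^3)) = 339167671.50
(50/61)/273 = 50/16653 = 0.00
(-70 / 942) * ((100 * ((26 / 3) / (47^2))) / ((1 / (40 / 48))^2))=-568750/28091853 = -0.02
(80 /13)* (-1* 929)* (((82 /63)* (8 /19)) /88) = -6094240/171171 = -35.60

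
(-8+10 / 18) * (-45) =335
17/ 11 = 1.55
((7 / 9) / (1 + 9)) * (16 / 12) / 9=14/1215 = 0.01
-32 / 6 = -16/3 = -5.33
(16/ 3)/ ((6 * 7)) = 8/63 = 0.13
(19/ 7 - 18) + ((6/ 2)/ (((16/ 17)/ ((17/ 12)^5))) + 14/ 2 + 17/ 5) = 13.30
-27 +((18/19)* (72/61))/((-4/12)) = -35181/1159 = -30.35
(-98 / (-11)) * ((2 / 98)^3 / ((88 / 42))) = 3/83006 = 0.00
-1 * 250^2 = -62500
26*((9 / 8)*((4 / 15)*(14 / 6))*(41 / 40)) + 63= 16331/200 = 81.66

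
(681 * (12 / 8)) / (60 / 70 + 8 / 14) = 14301/20 = 715.05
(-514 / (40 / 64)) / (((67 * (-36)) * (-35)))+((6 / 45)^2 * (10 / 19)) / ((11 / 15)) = 66548/22054725 = 0.00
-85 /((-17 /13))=65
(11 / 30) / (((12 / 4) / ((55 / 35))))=121/630 = 0.19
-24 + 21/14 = -45/2 = -22.50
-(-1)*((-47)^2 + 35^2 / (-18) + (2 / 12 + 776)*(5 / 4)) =224003/72 = 3111.15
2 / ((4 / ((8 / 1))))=4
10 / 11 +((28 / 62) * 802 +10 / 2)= 125523/341 = 368.10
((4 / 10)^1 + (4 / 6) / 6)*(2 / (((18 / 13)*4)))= 299/1620 = 0.18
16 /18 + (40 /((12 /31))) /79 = 1562/711 = 2.20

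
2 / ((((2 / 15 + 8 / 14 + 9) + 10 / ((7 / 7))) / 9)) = 1890/2069 = 0.91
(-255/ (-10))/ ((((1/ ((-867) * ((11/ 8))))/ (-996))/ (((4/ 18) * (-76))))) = -511354866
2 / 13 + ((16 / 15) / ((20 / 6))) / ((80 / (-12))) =172/1625 = 0.11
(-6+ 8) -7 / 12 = 17/12 = 1.42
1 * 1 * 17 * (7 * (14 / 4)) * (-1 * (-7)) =5831/2 = 2915.50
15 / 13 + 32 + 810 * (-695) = -7317919/13 = -562916.85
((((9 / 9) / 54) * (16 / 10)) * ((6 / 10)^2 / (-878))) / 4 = -1/329250 = 0.00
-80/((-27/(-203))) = -16240/27 = -601.48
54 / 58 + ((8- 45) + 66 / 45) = -15052/435 = -34.60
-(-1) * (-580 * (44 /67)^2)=-1122880/4489 = -250.14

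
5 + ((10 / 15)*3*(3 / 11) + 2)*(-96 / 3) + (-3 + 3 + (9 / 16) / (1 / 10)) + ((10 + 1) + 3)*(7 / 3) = -10075/264 = -38.16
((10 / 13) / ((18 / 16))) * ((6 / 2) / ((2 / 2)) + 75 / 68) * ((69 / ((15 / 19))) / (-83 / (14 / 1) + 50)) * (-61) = -46276552/136357 = -339.38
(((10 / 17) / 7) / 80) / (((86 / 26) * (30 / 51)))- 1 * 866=-20853267/24080 = -866.00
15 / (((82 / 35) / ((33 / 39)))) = 5.42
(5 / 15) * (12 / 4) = 1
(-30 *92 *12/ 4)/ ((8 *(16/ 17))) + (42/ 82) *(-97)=-753987/656 = -1149.37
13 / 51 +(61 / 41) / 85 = 2848/10455 = 0.27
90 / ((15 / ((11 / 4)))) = 33/2 = 16.50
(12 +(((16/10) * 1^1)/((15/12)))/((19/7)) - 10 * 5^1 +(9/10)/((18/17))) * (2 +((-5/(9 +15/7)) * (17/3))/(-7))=-38538017/444600 = -86.68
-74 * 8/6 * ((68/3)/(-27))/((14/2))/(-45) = -0.26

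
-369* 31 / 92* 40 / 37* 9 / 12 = -171585/1702 = -100.81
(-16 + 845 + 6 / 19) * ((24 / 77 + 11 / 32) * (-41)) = -7844735/352 = -22286.18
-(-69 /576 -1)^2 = -46225/36864 = -1.25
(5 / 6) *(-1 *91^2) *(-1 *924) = 6376370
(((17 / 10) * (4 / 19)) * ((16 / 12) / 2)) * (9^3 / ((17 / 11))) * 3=32076/95 = 337.64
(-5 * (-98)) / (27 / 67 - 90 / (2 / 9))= -16415/13554 = -1.21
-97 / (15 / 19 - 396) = 1843/7509 = 0.25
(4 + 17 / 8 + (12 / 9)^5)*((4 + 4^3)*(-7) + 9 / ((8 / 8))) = -9386233/1944 = -4828.31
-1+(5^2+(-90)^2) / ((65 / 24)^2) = 14387/13 = 1106.69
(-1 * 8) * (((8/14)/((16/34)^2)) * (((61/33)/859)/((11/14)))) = -17629/311817 = -0.06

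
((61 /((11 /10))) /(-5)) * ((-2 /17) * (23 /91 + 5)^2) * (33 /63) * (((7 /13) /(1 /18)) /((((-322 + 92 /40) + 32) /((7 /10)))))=-111500192/250723837 = -0.44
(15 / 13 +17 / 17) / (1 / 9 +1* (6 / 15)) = 1260/299 = 4.21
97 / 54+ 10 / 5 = 205/54 = 3.80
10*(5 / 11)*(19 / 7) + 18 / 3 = 18.34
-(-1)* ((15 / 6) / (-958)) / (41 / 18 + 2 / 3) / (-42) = 15/710836 = 0.00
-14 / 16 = -7/8 = -0.88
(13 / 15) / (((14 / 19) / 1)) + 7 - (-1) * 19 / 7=2287/210 = 10.89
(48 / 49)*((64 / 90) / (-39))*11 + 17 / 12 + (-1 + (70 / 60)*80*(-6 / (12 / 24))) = -128393953/114660 = -1119.78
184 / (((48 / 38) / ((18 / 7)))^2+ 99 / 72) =4782528/42011 = 113.84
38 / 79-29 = -2253/79 = -28.52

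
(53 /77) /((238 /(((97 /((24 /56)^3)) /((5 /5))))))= 35987/10098 = 3.56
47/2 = 23.50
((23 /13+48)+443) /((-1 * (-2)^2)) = -3203/26 = -123.19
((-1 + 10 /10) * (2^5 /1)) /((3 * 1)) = 0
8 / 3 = 2.67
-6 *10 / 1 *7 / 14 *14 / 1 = -420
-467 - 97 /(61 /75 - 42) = -1435288/3089 = -464.64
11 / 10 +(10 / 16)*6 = 97/20 = 4.85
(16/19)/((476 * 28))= 1/15827 = 0.00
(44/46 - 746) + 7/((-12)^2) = -2467423/3312 = -744.99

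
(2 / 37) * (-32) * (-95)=6080/37 = 164.32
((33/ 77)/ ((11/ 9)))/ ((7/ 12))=324/539 = 0.60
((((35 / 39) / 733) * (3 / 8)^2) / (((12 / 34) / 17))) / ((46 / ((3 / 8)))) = 30345/448854016 = 0.00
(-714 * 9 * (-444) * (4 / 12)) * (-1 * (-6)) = 5706288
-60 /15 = -4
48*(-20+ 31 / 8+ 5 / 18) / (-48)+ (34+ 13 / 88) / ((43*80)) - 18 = -1167631/544896 = -2.14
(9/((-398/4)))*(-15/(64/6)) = 405/3184 = 0.13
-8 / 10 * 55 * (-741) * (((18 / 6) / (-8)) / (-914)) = 24453/1828 = 13.38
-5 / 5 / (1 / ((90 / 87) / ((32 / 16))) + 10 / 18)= -45/112 = -0.40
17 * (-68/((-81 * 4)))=289/81 = 3.57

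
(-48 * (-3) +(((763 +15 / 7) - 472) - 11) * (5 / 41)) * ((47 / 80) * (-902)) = -26471951/280 = -94542.68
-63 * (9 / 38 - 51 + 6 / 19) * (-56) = -3381588/19 = -177978.32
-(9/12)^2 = -9/16 = -0.56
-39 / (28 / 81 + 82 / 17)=-53703/7118 = -7.54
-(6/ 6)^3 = -1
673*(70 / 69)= 47110/69 = 682.75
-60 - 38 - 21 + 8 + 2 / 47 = -5215/47 = -110.96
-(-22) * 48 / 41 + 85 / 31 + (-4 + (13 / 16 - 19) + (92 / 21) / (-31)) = 6.17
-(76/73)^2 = -5776/5329 = -1.08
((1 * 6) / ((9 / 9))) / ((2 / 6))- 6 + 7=19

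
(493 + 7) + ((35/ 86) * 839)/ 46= 2007365/3956 = 507.42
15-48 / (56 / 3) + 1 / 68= 5923/476 = 12.44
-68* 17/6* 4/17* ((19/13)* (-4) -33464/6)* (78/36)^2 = 96242848/81 = 1188183.31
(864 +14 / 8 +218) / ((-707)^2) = 4335/1999396 = 0.00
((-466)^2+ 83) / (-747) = -72413/249 = -290.82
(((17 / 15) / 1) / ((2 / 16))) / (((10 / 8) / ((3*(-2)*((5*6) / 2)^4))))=-2203200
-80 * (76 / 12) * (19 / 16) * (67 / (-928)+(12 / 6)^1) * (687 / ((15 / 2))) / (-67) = 147894841/93264 = 1585.77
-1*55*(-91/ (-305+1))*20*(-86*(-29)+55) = -63788725/76 = -839325.33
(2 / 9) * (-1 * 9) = -2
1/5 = 0.20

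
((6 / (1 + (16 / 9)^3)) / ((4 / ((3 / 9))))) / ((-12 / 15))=-729/7720 = -0.09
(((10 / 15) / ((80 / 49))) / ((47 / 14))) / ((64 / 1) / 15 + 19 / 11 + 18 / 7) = 26411/1859884 = 0.01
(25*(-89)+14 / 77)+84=-23549/11 = -2140.82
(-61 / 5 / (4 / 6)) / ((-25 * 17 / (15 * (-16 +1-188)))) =-111447/850 = -131.11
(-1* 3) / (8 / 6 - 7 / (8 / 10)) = 36/89 = 0.40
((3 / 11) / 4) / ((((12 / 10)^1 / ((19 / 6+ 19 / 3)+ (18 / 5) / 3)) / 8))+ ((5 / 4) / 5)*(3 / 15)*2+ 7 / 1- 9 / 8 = 4769/440 = 10.84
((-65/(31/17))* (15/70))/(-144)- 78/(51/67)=-36270559/354144 = -102.42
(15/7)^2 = 225/49 = 4.59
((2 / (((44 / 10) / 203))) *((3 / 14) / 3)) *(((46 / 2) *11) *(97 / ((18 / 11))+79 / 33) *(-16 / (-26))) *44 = 325789480/117 = 2784525.47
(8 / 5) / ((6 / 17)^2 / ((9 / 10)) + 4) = 578/1495 = 0.39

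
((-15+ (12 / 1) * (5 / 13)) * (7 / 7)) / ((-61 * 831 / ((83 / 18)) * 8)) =415/3514576 = 0.00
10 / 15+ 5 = 17/3 = 5.67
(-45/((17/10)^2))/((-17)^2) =-4500/83521 = -0.05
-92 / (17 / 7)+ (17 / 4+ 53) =1317/68 = 19.37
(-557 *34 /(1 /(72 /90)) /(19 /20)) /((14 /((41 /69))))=-676.87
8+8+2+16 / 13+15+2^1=471/13 = 36.23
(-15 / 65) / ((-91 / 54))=162/1183 = 0.14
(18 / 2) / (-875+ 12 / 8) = -18/1747 = -0.01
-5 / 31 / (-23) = 5/713 = 0.01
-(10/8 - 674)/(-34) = -2691/136 = -19.79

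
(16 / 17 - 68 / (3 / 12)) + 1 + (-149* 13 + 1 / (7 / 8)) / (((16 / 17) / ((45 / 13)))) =-182915251/24752 = -7389.92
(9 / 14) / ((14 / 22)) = 99/98 = 1.01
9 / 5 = 1.80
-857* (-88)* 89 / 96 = 69916.92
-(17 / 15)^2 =-289/225 = -1.28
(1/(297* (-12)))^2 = 1/12702096 = 0.00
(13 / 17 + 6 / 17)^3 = 6859/4913 = 1.40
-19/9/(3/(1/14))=-19/378 = -0.05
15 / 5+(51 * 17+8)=878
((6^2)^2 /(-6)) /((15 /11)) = -792/5 = -158.40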